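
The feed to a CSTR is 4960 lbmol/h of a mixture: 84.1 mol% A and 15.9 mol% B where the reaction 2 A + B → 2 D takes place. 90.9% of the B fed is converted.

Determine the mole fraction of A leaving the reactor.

0.645

B reacted = 0.909 × 788.6 = 716.9 lbmol/h; ν_B = −1, so ξ = 716.9/1 = 716.9 lbmol/h.
Outlet amounts (n = n₀ + ν ξ):
  A: 4171 − 2(716.9) = 2738
  B: 788.6 − 1(716.9) = 71.77
  D: 0 + 2(716.9) = 1434
Total out = 4243 lbmol/h; y_A = 2738 / 4243 = 0.6452.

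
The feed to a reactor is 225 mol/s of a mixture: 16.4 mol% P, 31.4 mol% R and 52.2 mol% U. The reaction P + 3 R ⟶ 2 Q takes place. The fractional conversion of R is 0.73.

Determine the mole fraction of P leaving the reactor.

0.103

R reacted = 0.73 × 70.65 = 51.57 mol/s; ν_R = −3, so ξ = 51.57/3 = 17.19 mol/s.
Outlet amounts (n = n₀ + ν ξ):
  P: 36.9 − 1(17.19) = 19.71
  R: 70.65 − 3(17.19) = 19.08
  Q: 0 + 2(17.19) = 34.38
  U: 117.5 (inert)
Total out = 190.6 mol/s; y_P = 19.71 / 190.6 = 0.1034.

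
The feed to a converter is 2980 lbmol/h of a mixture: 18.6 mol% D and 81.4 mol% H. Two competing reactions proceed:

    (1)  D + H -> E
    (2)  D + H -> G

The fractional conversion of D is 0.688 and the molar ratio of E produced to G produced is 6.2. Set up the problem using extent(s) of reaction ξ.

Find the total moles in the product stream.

2600 lbmol/h

Conversion of D: D consumed = 0.688 × 554.3 = 381.3 lbmol/h = 1ξ₁ + 1ξ₂.
Selectivity: 1ξ₁ / (1ξ₂) = 6.2 → ξ₁ = 6.2 ξ₂.
Substitute: (1·6.2 + 1) ξ₂ = 381.3 → ξ₂ = 52.96 lbmol/h, ξ₁ = 328.4 lbmol/h.
Outlet amounts (n = n₀ + Σ ν·ξ):
  D: 554.3 − 1(328.4) − 1(52.96) = 172.9
  H: 2426 − 1(328.4) − 1(52.96) = 2044
  E: 0 + 1(328.4) = 328.4
  G: 0 + 1(52.96) = 52.96
Total out = 172.9 + 2044 + 328.4 + 52.96 = 2599 lbmol/h.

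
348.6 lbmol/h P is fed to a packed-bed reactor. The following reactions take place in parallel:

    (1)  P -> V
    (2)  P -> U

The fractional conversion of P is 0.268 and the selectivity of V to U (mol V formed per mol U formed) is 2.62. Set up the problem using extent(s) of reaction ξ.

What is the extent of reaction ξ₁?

ξ₁ = 67.6 lbmol/h

Conversion of P: P consumed = 0.268 × 348.6 = 93.42 lbmol/h = 1ξ₁ + 1ξ₂.
Selectivity: 1ξ₁ / (1ξ₂) = 2.62 → ξ₁ = 2.62 ξ₂.
Substitute: (1·2.62 + 1) ξ₂ = 93.42 → ξ₂ = 25.81 lbmol/h, ξ₁ = 67.62 lbmol/h.
Outlet amounts (n = n₀ + Σ ν·ξ):
  P: 348.6 − 1(67.62) − 1(25.81) = 255.2
  V: 0 + 1(67.62) = 67.62
  U: 0 + 1(25.81) = 25.81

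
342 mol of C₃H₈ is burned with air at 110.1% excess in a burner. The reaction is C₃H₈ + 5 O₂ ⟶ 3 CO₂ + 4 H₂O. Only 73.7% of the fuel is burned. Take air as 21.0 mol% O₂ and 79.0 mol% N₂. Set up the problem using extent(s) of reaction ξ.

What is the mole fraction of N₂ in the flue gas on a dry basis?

Stoichiometric O₂ = 5 × 342 = 1710 mol; O₂ fed = 1710 × 2.101 = 3593 mol.
N₂ fed = 3593 × 79/21 = 13520 mol.
Fuel reacted = 0.737 × 342 → ξ = 252.1 mol.
Outlet (n = n₀ + ν ξ):
  C₃H₈: 342 − 1(252.1) = 89.95
  O₂: 3593 − 5(252.1) = 2332
  N₂: 13520 (inert)
  CO₂: 0 + 3(252.1) = 756.2
  H₂O: 0 + 4(252.1) = 1008
Dry total = 16690 mol; y_N₂ (dry) = 13520 / 16690 = 0.8096.

0.81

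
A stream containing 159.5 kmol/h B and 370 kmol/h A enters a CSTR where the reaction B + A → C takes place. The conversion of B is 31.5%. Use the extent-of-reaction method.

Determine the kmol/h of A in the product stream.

320 kmol/h

B reacted = 0.315 × 159.5 = 50.24 kmol/h; ν_B = −1, so ξ = 50.24/1 = 50.24 kmol/h.
Outlet amounts (n = n₀ + ν ξ):
  B: 159.5 − 1(50.24) = 109.3
  A: 370 − 1(50.24) = 319.8
  C: 0 + 1(50.24) = 50.24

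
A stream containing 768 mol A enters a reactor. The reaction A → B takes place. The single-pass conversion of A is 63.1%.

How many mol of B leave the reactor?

A reacted = 0.631 × 768 = 484.6 mol; ν_A = −1, so ξ = 484.6/1 = 484.6 mol.
Outlet amounts (n = n₀ + ν ξ):
  A: 768 − 1(484.6) = 283.4
  B: 0 + 1(484.6) = 484.6

485 mol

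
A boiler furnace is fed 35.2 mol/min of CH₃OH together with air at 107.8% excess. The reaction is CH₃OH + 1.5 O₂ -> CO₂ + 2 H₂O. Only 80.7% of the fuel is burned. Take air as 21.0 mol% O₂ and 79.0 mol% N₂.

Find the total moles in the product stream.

Stoichiometric O₂ = 1.5 × 35.2 = 52.8 mol/min; O₂ fed = 52.8 × 2.078 = 109.7 mol/min.
N₂ fed = 109.7 × 79/21 = 412.8 mol/min.
Fuel reacted = 0.807 × 35.2 → ξ = 28.41 mol/min.
Outlet (n = n₀ + ν ξ):
  CH₃OH: 35.2 − 1(28.41) = 6.794
  O₂: 109.7 − 1.5(28.41) = 67.11
  N₂: 412.8 (inert)
  CO₂: 0 + 1(28.41) = 28.41
  H₂O: 0 + 2(28.41) = 56.81
Total out = 6.794 + 67.11 + 412.8 + 28.41 + 56.81 = 571.9 mol/min.

572 mol/min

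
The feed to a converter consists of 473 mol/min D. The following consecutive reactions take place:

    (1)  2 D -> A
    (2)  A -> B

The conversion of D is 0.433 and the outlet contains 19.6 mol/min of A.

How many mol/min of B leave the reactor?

82.8 mol/min

Conversion of D: D consumed = 2ξ₁ = 0.433 × 473 → ξ₁ = 102.4 mol/min.
A balance: n_A = 0 + 1ξ₁ − 1ξ₂ = 19.6 → ξ₂ = (1·102.4 − 19.6)/1 = 82.8 mol/min.
Outlet amounts (n = n₀ + Σ ν·ξ):
  D: 473 − 2(102.4) = 268.2
  A: 0 + 1(102.4) − 1(82.8) = 19.6
  B: 0 + 1(82.8) = 82.8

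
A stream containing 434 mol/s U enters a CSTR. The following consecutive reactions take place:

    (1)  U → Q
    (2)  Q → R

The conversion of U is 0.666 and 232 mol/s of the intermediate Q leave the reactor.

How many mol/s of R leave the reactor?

57 mol/s

Conversion of U: U consumed = 1ξ₁ = 0.666 × 434 → ξ₁ = 289 mol/s.
Q balance: n_Q = 0 + 1ξ₁ − 1ξ₂ = 232 → ξ₂ = (1·289 − 232)/1 = 57.04 mol/s.
Outlet amounts (n = n₀ + Σ ν·ξ):
  U: 434 − 1(289) = 145
  Q: 0 + 1(289) − 1(57.04) = 232
  R: 0 + 1(57.04) = 57.04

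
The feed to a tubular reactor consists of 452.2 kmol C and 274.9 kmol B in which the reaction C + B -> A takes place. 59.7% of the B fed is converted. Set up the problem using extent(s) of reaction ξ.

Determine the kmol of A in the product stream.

B reacted = 0.597 × 274.9 = 164.1 kmol; ν_B = −1, so ξ = 164.1/1 = 164.1 kmol.
Outlet amounts (n = n₀ + ν ξ):
  C: 452.2 − 1(164.1) = 288.1
  B: 274.9 − 1(164.1) = 110.8
  A: 0 + 1(164.1) = 164.1

164 kmol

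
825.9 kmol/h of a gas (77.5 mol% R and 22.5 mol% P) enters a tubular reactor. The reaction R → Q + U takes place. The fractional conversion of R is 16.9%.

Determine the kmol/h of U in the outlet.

108 kmol/h

R reacted = 0.169 × 640.1 = 108.2 kmol/h; ν_R = −1, so ξ = 108.2/1 = 108.2 kmol/h.
Outlet amounts (n = n₀ + ν ξ):
  R: 640.1 − 1(108.2) = 531.9
  Q: 0 + 1(108.2) = 108.2
  U: 0 + 1(108.2) = 108.2
  P: 185.8 (inert)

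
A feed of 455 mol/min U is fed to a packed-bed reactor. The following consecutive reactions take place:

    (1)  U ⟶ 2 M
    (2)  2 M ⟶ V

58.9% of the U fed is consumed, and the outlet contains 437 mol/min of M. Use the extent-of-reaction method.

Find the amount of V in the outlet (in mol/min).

Conversion of U: U consumed = 1ξ₁ = 0.589 × 455 → ξ₁ = 268 mol/min.
M balance: n_M = 0 + 2ξ₁ − 2ξ₂ = 437 → ξ₂ = (2·268 − 437)/2 = 49.5 mol/min.
Outlet amounts (n = n₀ + Σ ν·ξ):
  U: 455 − 1(268) = 187
  M: 0 + 2(268) − 2(49.5) = 437
  V: 0 + 1(49.5) = 49.5

49.5 mol/min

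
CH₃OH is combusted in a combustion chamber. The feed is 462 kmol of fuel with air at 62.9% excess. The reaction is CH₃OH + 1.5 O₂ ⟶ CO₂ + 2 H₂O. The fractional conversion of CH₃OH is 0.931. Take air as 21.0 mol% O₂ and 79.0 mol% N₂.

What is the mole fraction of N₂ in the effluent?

Stoichiometric O₂ = 1.5 × 462 = 693 kmol; O₂ fed = 693 × 1.629 = 1129 kmol.
N₂ fed = 1129 × 79/21 = 4247 kmol.
Fuel reacted = 0.931 × 462 → ξ = 430.1 kmol.
Outlet (n = n₀ + ν ξ):
  CH₃OH: 462 − 1(430.1) = 31.88
  O₂: 1129 − 1.5(430.1) = 483.7
  N₂: 4247 (inert)
  CO₂: 0 + 1(430.1) = 430.1
  H₂O: 0 + 2(430.1) = 860.2
Total out = 6053 kmol; y_N₂ = 4247 / 6053 = 0.7016.

0.702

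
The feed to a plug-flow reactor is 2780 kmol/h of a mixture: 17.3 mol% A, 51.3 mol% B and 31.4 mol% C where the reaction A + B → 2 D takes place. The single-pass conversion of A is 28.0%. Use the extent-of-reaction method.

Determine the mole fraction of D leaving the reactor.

A reacted = 0.28 × 480.9 = 134.7 kmol/h; ν_A = −1, so ξ = 134.7/1 = 134.7 kmol/h.
Outlet amounts (n = n₀ + ν ξ):
  A: 480.9 − 1(134.7) = 346.3
  B: 1426 − 1(134.7) = 1291
  D: 0 + 2(134.7) = 269.3
  C: 872.9 (inert)
Total out = 2780 kmol/h; y_D = 269.3 / 2780 = 0.09688.

0.0969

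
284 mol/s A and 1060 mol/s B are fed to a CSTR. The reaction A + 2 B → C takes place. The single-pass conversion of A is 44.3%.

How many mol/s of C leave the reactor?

A reacted = 0.443 × 284 = 125.8 mol/s; ν_A = −1, so ξ = 125.8/1 = 125.8 mol/s.
Outlet amounts (n = n₀ + ν ξ):
  A: 284 − 1(125.8) = 158.2
  B: 1060 − 2(125.8) = 808.4
  C: 0 + 1(125.8) = 125.8

126 mol/s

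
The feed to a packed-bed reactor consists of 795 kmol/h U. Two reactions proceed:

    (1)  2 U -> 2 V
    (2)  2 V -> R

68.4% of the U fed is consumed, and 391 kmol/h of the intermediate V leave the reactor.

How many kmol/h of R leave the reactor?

Conversion of U: U consumed = 2ξ₁ = 0.684 × 795 → ξ₁ = 271.9 kmol/h.
V balance: n_V = 0 + 2ξ₁ − 2ξ₂ = 391 → ξ₂ = (2·271.9 − 391)/2 = 76.39 kmol/h.
Outlet amounts (n = n₀ + Σ ν·ξ):
  U: 795 − 2(271.9) = 251.2
  V: 0 + 2(271.9) − 2(76.39) = 391
  R: 0 + 1(76.39) = 76.39

76.4 kmol/h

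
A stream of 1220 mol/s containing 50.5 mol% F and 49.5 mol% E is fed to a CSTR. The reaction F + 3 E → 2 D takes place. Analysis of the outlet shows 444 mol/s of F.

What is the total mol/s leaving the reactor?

876 mol/s

For F: n = n₀ − 1ξ → 444 = 616.1 − 1ξ, giving ξ = 172.1 mol/s.
Outlet amounts (n = n₀ + ν ξ):
  F: 616.1 − 1(172.1) = 444
  E: 603.9 − 3(172.1) = 87.6
  D: 0 + 2(172.1) = 344.2
Total out = 444 + 87.6 + 344.2 = 875.8 mol/s.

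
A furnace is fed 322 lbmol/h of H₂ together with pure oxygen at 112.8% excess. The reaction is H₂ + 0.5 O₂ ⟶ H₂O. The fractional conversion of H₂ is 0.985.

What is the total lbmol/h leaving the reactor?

506 lbmol/h

Stoichiometric O₂ = 0.5 × 322 = 161 lbmol/h; O₂ fed = 161 × 2.128 = 342.6 lbmol/h.
Fuel reacted = 0.985 × 322 → ξ = 317.2 lbmol/h.
Outlet (n = n₀ + ν ξ):
  H₂: 322 − 1(317.2) = 4.83
  O₂: 342.6 − 0.5(317.2) = 184
  H₂O: 0 + 1(317.2) = 317.2
Total out = 4.83 + 184 + 317.2 = 506 lbmol/h.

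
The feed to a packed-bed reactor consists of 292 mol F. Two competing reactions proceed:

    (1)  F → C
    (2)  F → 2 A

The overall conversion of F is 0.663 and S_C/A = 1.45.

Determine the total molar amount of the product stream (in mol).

Conversion of F: F consumed = 0.663 × 292 = 193.6 mol = 1ξ₁ + 1ξ₂.
Selectivity: 1ξ₁ / (2ξ₂) = 1.45 → ξ₁ = 2.9 ξ₂.
Substitute: (1·2.9 + 1) ξ₂ = 193.6 → ξ₂ = 49.64 mol, ξ₁ = 144 mol.
Outlet amounts (n = n₀ + Σ ν·ξ):
  F: 292 − 1(144) − 1(49.64) = 98.4
  C: 0 + 1(144) = 144
  A: 0 + 2(49.64) = 99.28
Total out = 98.4 + 144 + 99.28 = 341.6 mol.

342 mol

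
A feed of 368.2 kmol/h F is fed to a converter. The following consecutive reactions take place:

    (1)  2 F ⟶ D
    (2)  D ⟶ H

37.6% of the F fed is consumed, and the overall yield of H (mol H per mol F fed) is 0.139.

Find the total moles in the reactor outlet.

299 kmol/h

Conversion of F: F consumed = 2ξ₁ = 0.376 × 368.2 → ξ₁ = 69.22 kmol/h.
Yield of H: 1ξ₂ / 368.2 = 0.139 → ξ₂ = 51.18 kmol/h.
Outlet amounts (n = n₀ + Σ ν·ξ):
  F: 368.2 − 2(69.22) = 229.8
  D: 0 + 1(69.22) − 1(51.18) = 18.04
  H: 0 + 1(51.18) = 51.18
Total out = 229.8 + 18.04 + 51.18 = 299 kmol/h.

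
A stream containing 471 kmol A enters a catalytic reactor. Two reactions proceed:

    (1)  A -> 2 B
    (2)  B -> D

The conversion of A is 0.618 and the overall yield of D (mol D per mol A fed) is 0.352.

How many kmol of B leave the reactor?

Conversion of A: A consumed = 1ξ₁ = 0.618 × 471 → ξ₁ = 291.1 kmol.
Yield of D: 1ξ₂ / 471 = 0.352 → ξ₂ = 165.8 kmol.
Outlet amounts (n = n₀ + Σ ν·ξ):
  A: 471 − 1(291.1) = 179.9
  B: 0 + 2(291.1) − 1(165.8) = 416.4
  D: 0 + 1(165.8) = 165.8

416 kmol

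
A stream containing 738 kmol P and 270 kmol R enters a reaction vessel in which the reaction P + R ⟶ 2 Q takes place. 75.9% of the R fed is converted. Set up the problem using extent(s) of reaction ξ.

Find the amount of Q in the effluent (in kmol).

R reacted = 0.759 × 270 = 204.9 kmol; ν_R = −1, so ξ = 204.9/1 = 204.9 kmol.
Outlet amounts (n = n₀ + ν ξ):
  P: 738 − 1(204.9) = 533.1
  R: 270 − 1(204.9) = 65.07
  Q: 0 + 2(204.9) = 409.9

410 kmol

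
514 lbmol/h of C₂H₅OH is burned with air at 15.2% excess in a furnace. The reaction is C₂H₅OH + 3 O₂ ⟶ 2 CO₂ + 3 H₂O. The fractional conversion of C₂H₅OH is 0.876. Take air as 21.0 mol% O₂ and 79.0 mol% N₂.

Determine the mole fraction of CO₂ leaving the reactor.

0.0956

Stoichiometric O₂ = 3 × 514 = 1542 lbmol/h; O₂ fed = 1542 × 1.152 = 1776 lbmol/h.
N₂ fed = 1776 × 79/21 = 6683 lbmol/h.
Fuel reacted = 0.876 × 514 → ξ = 450.3 lbmol/h.
Outlet (n = n₀ + ν ξ):
  C₂H₅OH: 514 − 1(450.3) = 63.74
  O₂: 1776 − 3(450.3) = 425.6
  N₂: 6683 (inert)
  CO₂: 0 + 2(450.3) = 900.5
  H₂O: 0 + 3(450.3) = 1351
Total out = 9423 lbmol/h; y_CO₂ = 900.5 / 9423 = 0.09556.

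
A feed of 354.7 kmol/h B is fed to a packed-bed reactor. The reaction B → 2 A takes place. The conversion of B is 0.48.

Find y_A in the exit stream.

0.649

B reacted = 0.48 × 354.7 = 170.3 kmol/h; ν_B = −1, so ξ = 170.3/1 = 170.3 kmol/h.
Outlet amounts (n = n₀ + ν ξ):
  B: 354.7 − 1(170.3) = 184.4
  A: 0 + 2(170.3) = 340.5
Total out = 525 kmol/h; y_A = 340.5 / 525 = 0.6486.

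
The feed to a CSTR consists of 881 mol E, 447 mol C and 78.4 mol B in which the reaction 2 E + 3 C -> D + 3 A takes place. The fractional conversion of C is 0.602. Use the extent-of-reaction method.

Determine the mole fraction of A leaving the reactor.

C reacted = 0.602 × 447 = 269.1 mol; ν_C = −3, so ξ = 269.1/3 = 89.7 mol.
Outlet amounts (n = n₀ + ν ξ):
  E: 881 − 2(89.7) = 701.6
  C: 447 − 3(89.7) = 177.9
  D: 0 + 1(89.7) = 89.7
  A: 0 + 3(89.7) = 269.1
  B: 78.4 (inert)
Total out = 1317 mol; y_A = 269.1 / 1317 = 0.2044.

0.204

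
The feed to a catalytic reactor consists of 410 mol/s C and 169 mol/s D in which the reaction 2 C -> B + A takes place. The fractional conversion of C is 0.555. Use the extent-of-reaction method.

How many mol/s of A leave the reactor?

114 mol/s

C reacted = 0.555 × 410 = 227.6 mol/s; ν_C = −2, so ξ = 227.6/2 = 113.8 mol/s.
Outlet amounts (n = n₀ + ν ξ):
  C: 410 − 2(113.8) = 182.4
  B: 0 + 1(113.8) = 113.8
  A: 0 + 1(113.8) = 113.8
  D: 169 (inert)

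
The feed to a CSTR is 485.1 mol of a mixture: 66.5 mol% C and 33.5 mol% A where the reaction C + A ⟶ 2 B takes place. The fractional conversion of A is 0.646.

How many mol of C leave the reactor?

A reacted = 0.646 × 162.5 = 105 mol; ν_A = −1, so ξ = 105/1 = 105 mol.
Outlet amounts (n = n₀ + ν ξ):
  C: 322.6 − 1(105) = 217.6
  A: 162.5 − 1(105) = 57.53
  B: 0 + 2(105) = 210

218 mol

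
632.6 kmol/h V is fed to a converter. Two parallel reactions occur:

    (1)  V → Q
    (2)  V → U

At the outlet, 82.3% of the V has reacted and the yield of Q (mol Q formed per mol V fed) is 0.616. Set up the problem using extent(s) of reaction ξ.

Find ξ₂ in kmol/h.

ξ₂ = 131 kmol/h

Yield of Q: 1ξ₁ / 632.6 = 0.616 → ξ₁ = 389.7 kmol/h.
Conversion of V: 1ξ₁ + 1ξ₂ = 0.823 × 632.6 = 520.6 → ξ₂ = 130.9 kmol/h.
Outlet amounts (n = n₀ + Σ ν·ξ):
  V: 632.6 − 1(389.7) − 1(130.9) = 112
  Q: 0 + 1(389.7) = 389.7
  U: 0 + 1(130.9) = 130.9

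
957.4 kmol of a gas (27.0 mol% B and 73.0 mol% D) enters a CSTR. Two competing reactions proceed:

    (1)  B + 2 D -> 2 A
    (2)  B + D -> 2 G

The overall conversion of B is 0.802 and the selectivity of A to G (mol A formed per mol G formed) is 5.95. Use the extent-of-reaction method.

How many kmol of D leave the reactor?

Conversion of B: B consumed = 0.802 × 258.5 = 207.3 kmol = 1ξ₁ + 1ξ₂.
Selectivity: 2ξ₁ / (2ξ₂) = 5.95 → ξ₁ = 5.95 ξ₂.
Substitute: (1·5.95 + 1) ξ₂ = 207.3 → ξ₂ = 29.83 kmol, ξ₁ = 177.5 kmol.
Outlet amounts (n = n₀ + Σ ν·ξ):
  B: 258.5 − 1(177.5) − 1(29.83) = 51.18
  D: 698.9 − 2(177.5) − 1(29.83) = 314.1
  A: 0 + 2(177.5) = 355
  G: 0 + 2(29.83) = 59.66

314 kmol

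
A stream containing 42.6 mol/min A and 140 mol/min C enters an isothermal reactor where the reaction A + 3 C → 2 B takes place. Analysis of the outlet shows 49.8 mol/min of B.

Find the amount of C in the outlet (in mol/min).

For B: n = n₀ + 2ξ → 49.8 = 0 + 2ξ, giving ξ = 24.9 mol/min.
Outlet amounts (n = n₀ + ν ξ):
  A: 42.6 − 1(24.9) = 17.7
  C: 140 − 3(24.9) = 65.3
  B: 0 + 2(24.9) = 49.8

65.3 mol/min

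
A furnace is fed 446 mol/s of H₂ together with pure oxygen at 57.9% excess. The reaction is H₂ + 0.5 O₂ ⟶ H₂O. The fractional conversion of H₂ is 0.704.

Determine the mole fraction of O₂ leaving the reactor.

0.304

Stoichiometric O₂ = 0.5 × 446 = 223 mol/s; O₂ fed = 223 × 1.579 = 352.1 mol/s.
Fuel reacted = 0.704 × 446 → ξ = 314 mol/s.
Outlet (n = n₀ + ν ξ):
  H₂: 446 − 1(314) = 132
  O₂: 352.1 − 0.5(314) = 195.1
  H₂O: 0 + 1(314) = 314
Total out = 641.1 mol/s; y_O₂ = 195.1 / 641.1 = 0.3043.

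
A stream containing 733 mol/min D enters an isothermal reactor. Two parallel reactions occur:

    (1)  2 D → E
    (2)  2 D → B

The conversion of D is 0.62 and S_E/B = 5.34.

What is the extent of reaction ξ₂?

ξ₂ = 35.8 mol/min

Conversion of D: D consumed = 0.62 × 733 = 454.5 mol/min = 2ξ₁ + 2ξ₂.
Selectivity: 1ξ₁ / (1ξ₂) = 5.34 → ξ₁ = 5.34 ξ₂.
Substitute: (2·5.34 + 2) ξ₂ = 454.5 → ξ₂ = 35.84 mol/min, ξ₁ = 191.4 mol/min.
Outlet amounts (n = n₀ + Σ ν·ξ):
  D: 733 − 2(191.4) − 2(35.84) = 278.5
  E: 0 + 1(191.4) = 191.4
  B: 0 + 1(35.84) = 35.84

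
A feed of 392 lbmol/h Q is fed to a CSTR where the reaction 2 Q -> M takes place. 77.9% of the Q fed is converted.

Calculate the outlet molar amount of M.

Q reacted = 0.779 × 392 = 305.4 lbmol/h; ν_Q = −2, so ξ = 305.4/2 = 152.7 lbmol/h.
Outlet amounts (n = n₀ + ν ξ):
  Q: 392 − 2(152.7) = 86.63
  M: 0 + 1(152.7) = 152.7

153 lbmol/h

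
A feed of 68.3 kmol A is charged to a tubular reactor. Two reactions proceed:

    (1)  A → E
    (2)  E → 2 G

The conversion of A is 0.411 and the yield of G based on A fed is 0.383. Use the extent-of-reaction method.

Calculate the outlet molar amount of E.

Conversion of A: A consumed = 1ξ₁ = 0.411 × 68.3 → ξ₁ = 28.07 kmol.
Yield of G: 2ξ₂ / 68.3 = 0.383 → ξ₂ = 13.08 kmol.
Outlet amounts (n = n₀ + Σ ν·ξ):
  A: 68.3 − 1(28.07) = 40.23
  E: 0 + 1(28.07) − 1(13.08) = 14.99
  G: 0 + 2(13.08) = 26.16

15 kmol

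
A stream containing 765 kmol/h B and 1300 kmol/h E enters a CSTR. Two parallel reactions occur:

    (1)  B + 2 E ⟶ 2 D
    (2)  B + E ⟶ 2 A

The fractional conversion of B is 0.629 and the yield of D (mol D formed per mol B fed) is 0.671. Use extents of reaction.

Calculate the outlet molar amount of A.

Yield of D: 2ξ₁ / 765 = 0.671 → ξ₁ = 256.7 kmol/h.
Conversion of B: 1ξ₁ + 1ξ₂ = 0.629 × 765 = 481.2 → ξ₂ = 224.5 kmol/h.
Outlet amounts (n = n₀ + Σ ν·ξ):
  B: 765 − 1(256.7) − 1(224.5) = 283.8
  E: 1300 − 2(256.7) − 1(224.5) = 562.2
  D: 0 + 2(256.7) = 513.3
  A: 0 + 2(224.5) = 449.1

449 kmol/h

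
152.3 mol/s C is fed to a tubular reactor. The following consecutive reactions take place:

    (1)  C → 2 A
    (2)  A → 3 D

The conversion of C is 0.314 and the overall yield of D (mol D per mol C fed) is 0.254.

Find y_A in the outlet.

Conversion of C: C consumed = 1ξ₁ = 0.314 × 152.3 → ξ₁ = 47.82 mol/s.
Yield of D: 3ξ₂ / 152.3 = 0.254 → ξ₂ = 12.89 mol/s.
Outlet amounts (n = n₀ + Σ ν·ξ):
  C: 152.3 − 1(47.82) = 104.5
  A: 0 + 2(47.82) − 1(12.89) = 82.75
  D: 0 + 3(12.89) = 38.68
Total out = 225.9 mol/s; y_A = 82.75 / 225.9 = 0.3663.

0.366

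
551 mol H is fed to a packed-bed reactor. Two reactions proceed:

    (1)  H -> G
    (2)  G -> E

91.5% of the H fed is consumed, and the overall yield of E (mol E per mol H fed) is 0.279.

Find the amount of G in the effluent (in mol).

Conversion of H: H consumed = 1ξ₁ = 0.915 × 551 → ξ₁ = 504.2 mol.
Yield of E: 1ξ₂ / 551 = 0.279 → ξ₂ = 153.7 mol.
Outlet amounts (n = n₀ + Σ ν·ξ):
  H: 551 − 1(504.2) = 46.83
  G: 0 + 1(504.2) − 1(153.7) = 350.4
  E: 0 + 1(153.7) = 153.7

350 mol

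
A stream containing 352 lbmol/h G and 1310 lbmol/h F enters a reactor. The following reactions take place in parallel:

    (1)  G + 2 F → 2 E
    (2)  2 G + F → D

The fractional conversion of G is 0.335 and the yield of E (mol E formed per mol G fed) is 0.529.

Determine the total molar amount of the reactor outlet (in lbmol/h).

1540 lbmol/h

Yield of E: 2ξ₁ / 352 = 0.529 → ξ₁ = 93.1 lbmol/h.
Conversion of G: 1ξ₁ + 2ξ₂ = 0.335 × 352 = 117.9 → ξ₂ = 12.41 lbmol/h.
Outlet amounts (n = n₀ + Σ ν·ξ):
  G: 352 − 1(93.1) − 2(12.41) = 234.1
  F: 1310 − 2(93.1) − 1(12.41) = 1111
  E: 0 + 2(93.1) = 186.2
  D: 0 + 1(12.41) = 12.41
Total out = 234.1 + 1111 + 186.2 + 12.41 = 1544 lbmol/h.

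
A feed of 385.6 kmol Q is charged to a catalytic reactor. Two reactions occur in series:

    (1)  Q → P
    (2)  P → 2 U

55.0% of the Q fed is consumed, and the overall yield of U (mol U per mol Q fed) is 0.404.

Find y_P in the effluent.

0.29

Conversion of Q: Q consumed = 1ξ₁ = 0.55 × 385.6 → ξ₁ = 212.1 kmol.
Yield of U: 2ξ₂ / 385.6 = 0.404 → ξ₂ = 77.89 kmol.
Outlet amounts (n = n₀ + Σ ν·ξ):
  Q: 385.6 − 1(212.1) = 173.5
  P: 0 + 1(212.1) − 1(77.89) = 134.2
  U: 0 + 2(77.89) = 155.8
Total out = 463.5 kmol; y_P = 134.2 / 463.5 = 0.2895.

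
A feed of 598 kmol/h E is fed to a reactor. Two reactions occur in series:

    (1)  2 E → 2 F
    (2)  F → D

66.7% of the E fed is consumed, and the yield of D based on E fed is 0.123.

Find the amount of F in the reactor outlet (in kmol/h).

Conversion of E: E consumed = 2ξ₁ = 0.667 × 598 → ξ₁ = 199.4 kmol/h.
Yield of D: 1ξ₂ / 598 = 0.123 → ξ₂ = 73.55 kmol/h.
Outlet amounts (n = n₀ + Σ ν·ξ):
  E: 598 − 2(199.4) = 199.1
  F: 0 + 2(199.4) − 1(73.55) = 325.3
  D: 0 + 1(73.55) = 73.55

325 kmol/h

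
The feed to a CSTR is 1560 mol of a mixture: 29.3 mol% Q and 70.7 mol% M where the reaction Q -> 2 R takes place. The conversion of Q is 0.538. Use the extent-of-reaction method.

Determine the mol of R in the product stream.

492 mol

Q reacted = 0.538 × 457.1 = 245.9 mol; ν_Q = −1, so ξ = 245.9/1 = 245.9 mol.
Outlet amounts (n = n₀ + ν ξ):
  Q: 457.1 − 1(245.9) = 211.2
  R: 0 + 2(245.9) = 491.8
  M: 1103 (inert)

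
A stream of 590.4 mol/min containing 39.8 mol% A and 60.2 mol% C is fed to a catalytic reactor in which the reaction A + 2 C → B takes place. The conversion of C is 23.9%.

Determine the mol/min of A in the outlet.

C reacted = 0.239 × 355.4 = 84.95 mol/min; ν_C = −2, so ξ = 84.95/2 = 42.47 mol/min.
Outlet amounts (n = n₀ + ν ξ):
  A: 235 − 1(42.47) = 192.5
  C: 355.4 − 2(42.47) = 270.5
  B: 0 + 1(42.47) = 42.47

193 mol/min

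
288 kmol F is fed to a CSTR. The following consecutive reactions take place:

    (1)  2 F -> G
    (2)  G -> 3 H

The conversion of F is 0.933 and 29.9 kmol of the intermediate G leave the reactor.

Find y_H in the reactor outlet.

Conversion of F: F consumed = 2ξ₁ = 0.933 × 288 → ξ₁ = 134.4 kmol.
G balance: n_G = 0 + 1ξ₁ − 1ξ₂ = 29.9 → ξ₂ = (1·134.4 − 29.9)/1 = 104.5 kmol.
Outlet amounts (n = n₀ + Σ ν·ξ):
  F: 288 − 2(134.4) = 19.3
  G: 0 + 1(134.4) − 1(104.5) = 29.9
  H: 0 + 3(104.5) = 313.4
Total out = 362.6 kmol; y_H = 313.4 / 362.6 = 0.8643.

0.864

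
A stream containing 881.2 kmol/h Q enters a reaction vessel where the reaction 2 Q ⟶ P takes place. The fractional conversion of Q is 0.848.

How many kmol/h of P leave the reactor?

374 kmol/h

Q reacted = 0.848 × 881.2 = 747.3 kmol/h; ν_Q = −2, so ξ = 747.3/2 = 373.6 kmol/h.
Outlet amounts (n = n₀ + ν ξ):
  Q: 881.2 − 2(373.6) = 133.9
  P: 0 + 1(373.6) = 373.6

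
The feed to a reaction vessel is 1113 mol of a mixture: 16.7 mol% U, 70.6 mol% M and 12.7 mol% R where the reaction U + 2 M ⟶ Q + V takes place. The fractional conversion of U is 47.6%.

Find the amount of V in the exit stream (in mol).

U reacted = 0.476 × 185.9 = 88.47 mol; ν_U = −1, so ξ = 88.47/1 = 88.47 mol.
Outlet amounts (n = n₀ + ν ξ):
  U: 185.9 − 1(88.47) = 97.4
  M: 785.8 − 2(88.47) = 608.8
  Q: 0 + 1(88.47) = 88.47
  V: 0 + 1(88.47) = 88.47
  R: 141.4 (inert)

88.5 mol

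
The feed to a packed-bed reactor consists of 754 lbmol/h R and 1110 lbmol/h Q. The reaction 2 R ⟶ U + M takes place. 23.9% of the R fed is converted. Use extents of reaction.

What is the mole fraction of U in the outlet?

0.0483

R reacted = 0.239 × 754 = 180.2 lbmol/h; ν_R = −2, so ξ = 180.2/2 = 90.1 lbmol/h.
Outlet amounts (n = n₀ + ν ξ):
  R: 754 − 2(90.1) = 573.8
  U: 0 + 1(90.1) = 90.1
  M: 0 + 1(90.1) = 90.1
  Q: 1110 (inert)
Total out = 1864 lbmol/h; y_U = 90.1 / 1864 = 0.04834.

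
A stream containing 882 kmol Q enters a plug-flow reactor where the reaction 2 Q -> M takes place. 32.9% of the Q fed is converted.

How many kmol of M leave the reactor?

Q reacted = 0.329 × 882 = 290.2 kmol; ν_Q = −2, so ξ = 290.2/2 = 145.1 kmol.
Outlet amounts (n = n₀ + ν ξ):
  Q: 882 − 2(145.1) = 591.8
  M: 0 + 1(145.1) = 145.1

145 kmol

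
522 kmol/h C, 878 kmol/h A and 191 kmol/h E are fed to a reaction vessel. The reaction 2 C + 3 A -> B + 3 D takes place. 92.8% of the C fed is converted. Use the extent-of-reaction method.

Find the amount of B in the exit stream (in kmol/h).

C reacted = 0.928 × 522 = 484.4 kmol/h; ν_C = −2, so ξ = 484.4/2 = 242.2 kmol/h.
Outlet amounts (n = n₀ + ν ξ):
  C: 522 − 2(242.2) = 37.58
  A: 878 − 3(242.2) = 151.4
  B: 0 + 1(242.2) = 242.2
  D: 0 + 3(242.2) = 726.6
  E: 191 (inert)

242 kmol/h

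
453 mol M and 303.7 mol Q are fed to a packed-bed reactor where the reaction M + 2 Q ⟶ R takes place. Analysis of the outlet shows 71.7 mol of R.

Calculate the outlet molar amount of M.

381 mol

For R: n = n₀ + 1ξ → 71.7 = 0 + 1ξ, giving ξ = 71.7 mol.
Outlet amounts (n = n₀ + ν ξ):
  M: 453 − 1(71.7) = 381.3
  Q: 303.7 − 2(71.7) = 160.3
  R: 0 + 1(71.7) = 71.7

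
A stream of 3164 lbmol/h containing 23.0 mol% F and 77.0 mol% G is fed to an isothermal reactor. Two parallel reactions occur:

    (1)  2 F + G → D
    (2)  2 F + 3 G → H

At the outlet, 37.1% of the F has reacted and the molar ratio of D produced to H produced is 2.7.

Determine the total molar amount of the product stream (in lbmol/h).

2820 lbmol/h

Conversion of F: F consumed = 0.371 × 727.7 = 270 lbmol/h = 2ξ₁ + 2ξ₂.
Selectivity: 1ξ₁ / (1ξ₂) = 2.7 → ξ₁ = 2.7 ξ₂.
Substitute: (2·2.7 + 2) ξ₂ = 270 → ξ₂ = 36.48 lbmol/h, ξ₁ = 98.51 lbmol/h.
Outlet amounts (n = n₀ + Σ ν·ξ):
  F: 727.7 − 2(98.51) − 2(36.48) = 457.7
  G: 2436 − 1(98.51) − 3(36.48) = 2228
  D: 0 + 1(98.51) = 98.51
  H: 0 + 1(36.48) = 36.48
Total out = 457.7 + 2228 + 98.51 + 36.48 = 2821 lbmol/h.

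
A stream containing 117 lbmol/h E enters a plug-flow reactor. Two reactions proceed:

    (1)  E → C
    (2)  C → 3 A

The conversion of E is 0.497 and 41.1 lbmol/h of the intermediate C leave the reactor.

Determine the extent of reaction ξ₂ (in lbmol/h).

Conversion of E: E consumed = 1ξ₁ = 0.497 × 117 → ξ₁ = 58.15 lbmol/h.
C balance: n_C = 0 + 1ξ₁ − 1ξ₂ = 41.1 → ξ₂ = (1·58.15 − 41.1)/1 = 17.05 lbmol/h.
Outlet amounts (n = n₀ + Σ ν·ξ):
  E: 117 − 1(58.15) = 58.85
  C: 0 + 1(58.15) − 1(17.05) = 41.1
  A: 0 + 3(17.05) = 51.15

ξ₂ = 17 lbmol/h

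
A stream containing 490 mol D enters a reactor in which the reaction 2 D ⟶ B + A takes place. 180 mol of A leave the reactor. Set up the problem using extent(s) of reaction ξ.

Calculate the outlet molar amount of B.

For A: n = n₀ + 1ξ → 180 = 0 + 1ξ, giving ξ = 180 mol.
Outlet amounts (n = n₀ + ν ξ):
  D: 490 − 2(180) = 130
  B: 0 + 1(180) = 180
  A: 0 + 1(180) = 180

180 mol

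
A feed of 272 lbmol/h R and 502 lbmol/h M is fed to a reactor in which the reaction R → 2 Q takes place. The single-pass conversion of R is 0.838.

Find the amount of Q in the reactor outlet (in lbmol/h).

R reacted = 0.838 × 272 = 227.9 lbmol/h; ν_R = −1, so ξ = 227.9/1 = 227.9 lbmol/h.
Outlet amounts (n = n₀ + ν ξ):
  R: 272 − 1(227.9) = 44.06
  Q: 0 + 2(227.9) = 455.9
  M: 502 (inert)

456 lbmol/h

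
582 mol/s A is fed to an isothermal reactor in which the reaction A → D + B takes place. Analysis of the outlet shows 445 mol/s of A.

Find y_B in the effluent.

0.191

For A: n = n₀ − 1ξ → 445 = 582 − 1ξ, giving ξ = 137 mol/s.
Outlet amounts (n = n₀ + ν ξ):
  A: 582 − 1(137) = 445
  D: 0 + 1(137) = 137
  B: 0 + 1(137) = 137
Total out = 719 mol/s; y_B = 137 / 719 = 0.1905.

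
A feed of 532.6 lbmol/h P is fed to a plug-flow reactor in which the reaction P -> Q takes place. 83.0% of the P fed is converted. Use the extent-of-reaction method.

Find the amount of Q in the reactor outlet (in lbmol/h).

P reacted = 0.83 × 532.6 = 442.1 lbmol/h; ν_P = −1, so ξ = 442.1/1 = 442.1 lbmol/h.
Outlet amounts (n = n₀ + ν ξ):
  P: 532.6 − 1(442.1) = 90.54
  Q: 0 + 1(442.1) = 442.1

442 lbmol/h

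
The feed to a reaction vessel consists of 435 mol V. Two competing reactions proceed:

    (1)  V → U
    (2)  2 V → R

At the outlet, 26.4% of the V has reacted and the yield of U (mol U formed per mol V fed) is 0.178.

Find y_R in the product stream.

Yield of U: 1ξ₁ / 435 = 0.178 → ξ₁ = 77.43 mol.
Conversion of V: 1ξ₁ + 2ξ₂ = 0.264 × 435 = 114.8 → ξ₂ = 18.71 mol.
Outlet amounts (n = n₀ + Σ ν·ξ):
  V: 435 − 1(77.43) − 2(18.71) = 320.2
  U: 0 + 1(77.43) = 77.43
  R: 0 + 1(18.71) = 18.71
Total out = 416.3 mol; y_R = 18.71 / 416.3 = 0.04493.

0.0449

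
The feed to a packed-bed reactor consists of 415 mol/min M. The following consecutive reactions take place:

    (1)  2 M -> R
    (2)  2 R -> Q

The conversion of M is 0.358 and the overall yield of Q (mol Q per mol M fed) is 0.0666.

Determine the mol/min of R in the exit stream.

Conversion of M: M consumed = 2ξ₁ = 0.358 × 415 → ξ₁ = 74.28 mol/min.
Yield of Q: 1ξ₂ / 415 = 0.0666 → ξ₂ = 27.64 mol/min.
Outlet amounts (n = n₀ + Σ ν·ξ):
  M: 415 − 2(74.28) = 266.4
  R: 0 + 1(74.28) − 2(27.64) = 19.01
  Q: 0 + 1(27.64) = 27.64

19 mol/min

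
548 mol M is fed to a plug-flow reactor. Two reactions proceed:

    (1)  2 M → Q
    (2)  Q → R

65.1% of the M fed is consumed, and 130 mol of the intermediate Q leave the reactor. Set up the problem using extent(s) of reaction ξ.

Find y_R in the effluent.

0.131

Conversion of M: M consumed = 2ξ₁ = 0.651 × 548 → ξ₁ = 178.4 mol.
Q balance: n_Q = 0 + 1ξ₁ − 1ξ₂ = 130 → ξ₂ = (1·178.4 − 130)/1 = 48.37 mol.
Outlet amounts (n = n₀ + Σ ν·ξ):
  M: 548 − 2(178.4) = 191.3
  Q: 0 + 1(178.4) − 1(48.37) = 130
  R: 0 + 1(48.37) = 48.37
Total out = 369.6 mol; y_R = 48.37 / 369.6 = 0.1309.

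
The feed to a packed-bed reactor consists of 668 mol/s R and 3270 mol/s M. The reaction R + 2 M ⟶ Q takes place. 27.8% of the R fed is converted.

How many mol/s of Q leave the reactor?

R reacted = 0.278 × 668 = 185.7 mol/s; ν_R = −1, so ξ = 185.7/1 = 185.7 mol/s.
Outlet amounts (n = n₀ + ν ξ):
  R: 668 − 1(185.7) = 482.3
  M: 3270 − 2(185.7) = 2899
  Q: 0 + 1(185.7) = 185.7

186 mol/s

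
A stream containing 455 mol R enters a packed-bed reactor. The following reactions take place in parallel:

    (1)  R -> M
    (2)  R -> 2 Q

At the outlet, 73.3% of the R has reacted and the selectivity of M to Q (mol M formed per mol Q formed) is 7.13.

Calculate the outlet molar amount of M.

Conversion of R: R consumed = 0.733 × 455 = 333.5 mol = 1ξ₁ + 1ξ₂.
Selectivity: 1ξ₁ / (2ξ₂) = 7.13 → ξ₁ = 14.26 ξ₂.
Substitute: (1·14.26 + 1) ξ₂ = 333.5 → ξ₂ = 21.86 mol, ξ₁ = 311.7 mol.
Outlet amounts (n = n₀ + Σ ν·ξ):
  R: 455 − 1(311.7) − 1(21.86) = 121.5
  M: 0 + 1(311.7) = 311.7
  Q: 0 + 2(21.86) = 43.71

312 mol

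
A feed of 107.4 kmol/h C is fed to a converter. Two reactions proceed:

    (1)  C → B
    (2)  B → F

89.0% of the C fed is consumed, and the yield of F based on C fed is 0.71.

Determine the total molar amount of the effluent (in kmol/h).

107 kmol/h

Conversion of C: C consumed = 1ξ₁ = 0.89 × 107.4 → ξ₁ = 95.59 kmol/h.
Yield of F: 1ξ₂ / 107.4 = 0.71 → ξ₂ = 76.25 kmol/h.
Outlet amounts (n = n₀ + Σ ν·ξ):
  C: 107.4 − 1(95.59) = 11.81
  B: 0 + 1(95.59) − 1(76.25) = 19.33
  F: 0 + 1(76.25) = 76.25
Total out = 11.81 + 19.33 + 76.25 = 107.4 kmol/h.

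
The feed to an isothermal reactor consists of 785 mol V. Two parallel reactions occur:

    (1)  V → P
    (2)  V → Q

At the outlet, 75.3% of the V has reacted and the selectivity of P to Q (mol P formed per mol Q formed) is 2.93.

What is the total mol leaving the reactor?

Conversion of V: V consumed = 0.753 × 785 = 591.1 mol = 1ξ₁ + 1ξ₂.
Selectivity: 1ξ₁ / (1ξ₂) = 2.93 → ξ₁ = 2.93 ξ₂.
Substitute: (1·2.93 + 1) ξ₂ = 591.1 → ξ₂ = 150.4 mol, ξ₁ = 440.7 mol.
Outlet amounts (n = n₀ + Σ ν·ξ):
  V: 785 − 1(440.7) − 1(150.4) = 193.9
  P: 0 + 1(440.7) = 440.7
  Q: 0 + 1(150.4) = 150.4
Total out = 193.9 + 440.7 + 150.4 = 785 mol.

785 mol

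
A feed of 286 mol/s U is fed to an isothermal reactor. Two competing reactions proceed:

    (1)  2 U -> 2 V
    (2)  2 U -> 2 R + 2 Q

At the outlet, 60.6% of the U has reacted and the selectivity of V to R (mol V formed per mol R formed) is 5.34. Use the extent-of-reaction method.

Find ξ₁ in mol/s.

ξ₁ = 73 mol/s

Conversion of U: U consumed = 0.606 × 286 = 173.3 mol/s = 2ξ₁ + 2ξ₂.
Selectivity: 2ξ₁ / (2ξ₂) = 5.34 → ξ₁ = 5.34 ξ₂.
Substitute: (2·5.34 + 2) ξ₂ = 173.3 → ξ₂ = 13.67 mol/s, ξ₁ = 72.99 mol/s.
Outlet amounts (n = n₀ + Σ ν·ξ):
  U: 286 − 2(72.99) − 2(13.67) = 112.7
  V: 0 + 2(72.99) = 146
  R: 0 + 2(13.67) = 27.34
  Q: 0 + 2(13.67) = 27.34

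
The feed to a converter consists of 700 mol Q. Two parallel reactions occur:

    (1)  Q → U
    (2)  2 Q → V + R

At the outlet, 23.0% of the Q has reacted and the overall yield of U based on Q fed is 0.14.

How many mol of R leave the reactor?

Yield of U: 1ξ₁ / 700 = 0.14 → ξ₁ = 98 mol.
Conversion of Q: 1ξ₁ + 2ξ₂ = 0.23 × 700 = 161 → ξ₂ = 31.5 mol.
Outlet amounts (n = n₀ + Σ ν·ξ):
  Q: 700 − 1(98) − 2(31.5) = 539
  U: 0 + 1(98) = 98
  V: 0 + 1(31.5) = 31.5
  R: 0 + 1(31.5) = 31.5

31.5 mol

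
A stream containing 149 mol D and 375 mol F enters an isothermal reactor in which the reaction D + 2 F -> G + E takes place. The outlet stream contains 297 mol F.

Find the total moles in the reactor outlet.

For F: n = n₀ − 2ξ → 297 = 375 − 2ξ, giving ξ = 39 mol.
Outlet amounts (n = n₀ + ν ξ):
  D: 149 − 1(39) = 110
  F: 375 − 2(39) = 297
  G: 0 + 1(39) = 39
  E: 0 + 1(39) = 39
Total out = 110 + 297 + 39 + 39 = 485 mol.

485 mol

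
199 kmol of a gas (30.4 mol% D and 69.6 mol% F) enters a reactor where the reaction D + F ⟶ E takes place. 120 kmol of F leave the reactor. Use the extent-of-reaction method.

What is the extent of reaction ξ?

For F: n = n₀ − 1ξ → 120 = 138.5 − 1ξ, giving ξ = 18.5 kmol.
Outlet amounts (n = n₀ + ν ξ):
  D: 60.5 − 1(18.5) = 41.99
  F: 138.5 − 1(18.5) = 120
  E: 0 + 1(18.5) = 18.5

ξ = 18.5 kmol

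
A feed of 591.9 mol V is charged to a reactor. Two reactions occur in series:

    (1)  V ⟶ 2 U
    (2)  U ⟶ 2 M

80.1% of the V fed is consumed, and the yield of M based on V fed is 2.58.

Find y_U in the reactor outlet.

Conversion of V: V consumed = 1ξ₁ = 0.801 × 591.9 → ξ₁ = 474.1 mol.
Yield of M: 2ξ₂ / 591.9 = 2.58 → ξ₂ = 763.6 mol.
Outlet amounts (n = n₀ + Σ ν·ξ):
  V: 591.9 − 1(474.1) = 117.8
  U: 0 + 2(474.1) − 1(763.6) = 184.7
  M: 0 + 2(763.6) = 1527
Total out = 1830 mol; y_U = 184.7 / 1830 = 0.1009.

0.101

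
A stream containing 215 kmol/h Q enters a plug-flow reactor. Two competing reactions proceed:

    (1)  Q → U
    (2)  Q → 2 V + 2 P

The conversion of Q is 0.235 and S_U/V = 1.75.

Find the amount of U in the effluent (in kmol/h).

39.3 kmol/h

Conversion of Q: Q consumed = 0.235 × 215 = 50.52 kmol/h = 1ξ₁ + 1ξ₂.
Selectivity: 1ξ₁ / (2ξ₂) = 1.75 → ξ₁ = 3.5 ξ₂.
Substitute: (1·3.5 + 1) ξ₂ = 50.52 → ξ₂ = 11.23 kmol/h, ξ₁ = 39.3 kmol/h.
Outlet amounts (n = n₀ + Σ ν·ξ):
  Q: 215 − 1(39.3) − 1(11.23) = 164.5
  U: 0 + 1(39.3) = 39.3
  V: 0 + 2(11.23) = 22.46
  P: 0 + 2(11.23) = 22.46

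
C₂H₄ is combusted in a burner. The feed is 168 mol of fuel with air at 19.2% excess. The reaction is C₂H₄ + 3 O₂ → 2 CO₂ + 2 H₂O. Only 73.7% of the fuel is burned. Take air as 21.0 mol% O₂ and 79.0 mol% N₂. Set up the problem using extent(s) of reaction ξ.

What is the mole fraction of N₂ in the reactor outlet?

Stoichiometric O₂ = 3 × 168 = 504 mol; O₂ fed = 504 × 1.192 = 600.8 mol.
N₂ fed = 600.8 × 79/21 = 2260 mol.
Fuel reacted = 0.737 × 168 → ξ = 123.8 mol.
Outlet (n = n₀ + ν ξ):
  C₂H₄: 168 − 1(123.8) = 44.18
  O₂: 600.8 − 3(123.8) = 229.3
  N₂: 2260 (inert)
  CO₂: 0 + 2(123.8) = 247.6
  H₂O: 0 + 2(123.8) = 247.6
Total out = 3029 mol; y_N₂ = 2260 / 3029 = 0.7462.

0.746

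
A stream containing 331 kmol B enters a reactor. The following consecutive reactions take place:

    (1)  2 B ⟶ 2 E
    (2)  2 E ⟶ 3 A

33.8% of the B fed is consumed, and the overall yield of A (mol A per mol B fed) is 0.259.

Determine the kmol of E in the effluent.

54.7 kmol

Conversion of B: B consumed = 2ξ₁ = 0.338 × 331 → ξ₁ = 55.94 kmol.
Yield of A: 3ξ₂ / 331 = 0.259 → ξ₂ = 28.58 kmol.
Outlet amounts (n = n₀ + Σ ν·ξ):
  B: 331 − 2(55.94) = 219.1
  E: 0 + 2(55.94) − 2(28.58) = 54.73
  A: 0 + 3(28.58) = 85.73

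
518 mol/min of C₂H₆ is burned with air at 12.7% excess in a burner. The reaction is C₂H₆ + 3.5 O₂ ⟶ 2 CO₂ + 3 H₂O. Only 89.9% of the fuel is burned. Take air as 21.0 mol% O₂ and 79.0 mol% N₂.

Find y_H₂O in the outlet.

0.133

Stoichiometric O₂ = 3.5 × 518 = 1813 mol/min; O₂ fed = 1813 × 1.127 = 2043 mol/min.
N₂ fed = 2043 × 79/21 = 7687 mol/min.
Fuel reacted = 0.899 × 518 → ξ = 465.7 mol/min.
Outlet (n = n₀ + ν ξ):
  C₂H₆: 518 − 1(465.7) = 52.32
  O₂: 2043 − 3.5(465.7) = 413.4
  N₂: 7687 (inert)
  CO₂: 0 + 2(465.7) = 931.4
  H₂O: 0 + 3(465.7) = 1397
Total out = 10480 mol/min; y_H₂O = 1397 / 10480 = 0.1333.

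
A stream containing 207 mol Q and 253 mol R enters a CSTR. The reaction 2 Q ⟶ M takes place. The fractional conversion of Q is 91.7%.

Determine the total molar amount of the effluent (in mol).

Q reacted = 0.917 × 207 = 189.8 mol; ν_Q = −2, so ξ = 189.8/2 = 94.91 mol.
Outlet amounts (n = n₀ + ν ξ):
  Q: 207 − 2(94.91) = 17.18
  M: 0 + 1(94.91) = 94.91
  R: 253 (inert)
Total out = 17.18 + 94.91 + 253 = 365.1 mol.

365 mol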